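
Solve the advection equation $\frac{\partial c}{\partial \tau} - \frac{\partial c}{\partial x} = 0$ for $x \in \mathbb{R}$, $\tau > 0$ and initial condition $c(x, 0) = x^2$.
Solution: By characteristics ($dx/d\tau = -1$), $c(x,\tau) = f(x + \tau)$ with $f = c( \cdot , 0)$.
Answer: $c(x, \tau) = \tau^2 + 2 \tau x + x^2$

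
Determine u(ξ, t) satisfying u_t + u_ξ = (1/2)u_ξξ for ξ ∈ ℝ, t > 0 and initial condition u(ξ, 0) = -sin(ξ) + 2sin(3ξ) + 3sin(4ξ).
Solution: Moving frame: η = ξ - t, σ = t, u = w(η,σ), so u_t = w_σ - w_η and u_ξξ = w_ηη.
Hence u_t + u_ξ = w_σ and the PDE becomes the heat equation w_σ = (1/2)w_ηη on η ∈ ℝ.
Initial data: w(η,0) = u(η,0) = -sin(η) + 2sin(3η) + 3sin(4η). Each mode sin(nη) decays as exp(-n²σ/2) on ℝ, so w(η,σ) = Σ c_n exp(-n²σ/2) sin(nη) with c_1=-1, c_3=2, c_4=3: w(η,σ) = 3exp(-8σ)sin(4η) - exp(-σ/2)sin(η) + 2exp(-9σ/2)sin(3η).
Substituting back: u(ξ,t) = w(ξ - t, t).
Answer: u(ξ, t) = -3exp(-8t)sin(4t - 4ξ) + exp(-t/2)sin(t - ξ) - 2exp(-9t/2)sin(3t - 3ξ)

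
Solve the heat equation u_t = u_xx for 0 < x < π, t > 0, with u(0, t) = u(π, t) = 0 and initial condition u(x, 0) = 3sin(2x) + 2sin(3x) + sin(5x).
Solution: Using separation of variables u = X(x)T(t):
Eigenfunctions: sin(nx), n = 1, 2, 3, ...
General solution: u(x, t) = Σ c_n sin(nx) exp(-n² t)
Matching u(x,0) = 3sin(2x) + 2sin(3x) + sin(5x) term by term: c_2=3, c_3=2, c_5=1.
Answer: u(x, t) = 3exp(-4t)sin(2x) + 2exp(-9t)sin(3x) + exp(-25t)sin(5x)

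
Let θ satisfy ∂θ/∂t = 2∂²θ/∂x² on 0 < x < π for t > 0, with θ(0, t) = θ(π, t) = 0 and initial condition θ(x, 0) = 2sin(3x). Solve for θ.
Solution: Using separation of variables θ = X(x)G(t):
Eigenfunctions: sin(nx), n = 1, 2, 3, ...
General solution: θ(x, t) = Σ c_n sin(nx) exp(-2n² t)
Matching θ(x,0) = 2sin(3x) term by term: c_3=2.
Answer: θ(x, t) = 2exp(-18t)sin(3x)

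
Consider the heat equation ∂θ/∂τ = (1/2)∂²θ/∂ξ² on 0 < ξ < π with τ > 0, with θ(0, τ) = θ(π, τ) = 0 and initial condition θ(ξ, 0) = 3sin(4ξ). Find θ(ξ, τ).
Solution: Separating variables: θ = Σ c_n exp(-n²τ/2) sin(nξ). From θ(ξ,0) = 3sin(4ξ): c_4=3.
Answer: θ(ξ, τ) = 3exp(-8τ)sin(4ξ)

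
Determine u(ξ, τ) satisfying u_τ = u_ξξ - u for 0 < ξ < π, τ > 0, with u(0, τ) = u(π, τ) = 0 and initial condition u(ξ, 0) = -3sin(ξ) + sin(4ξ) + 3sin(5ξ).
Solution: Substitute u = exp(-τ)w.
Then u_τ = exp(-τ)(w_τ - w), u_ξξ = exp(-τ)w_ξξ; substituting and dividing by exp(-τ), the lower-order terms cancel: w_τ = w_ξξ (standard heat equation).
Data for w: w(ξ,0) = u(ξ,0) = -3sin(ξ) + sin(4ξ) + 3sin(5ξ). The boundary conditions carry over: w(0,τ) = w(π,τ) = 0.
Separating variables: w = Σ c_n exp(-n²τ) sin(nξ). From w(ξ,0) = -3sin(ξ) + sin(4ξ) + 3sin(5ξ): c_1=-3, c_4=1, c_5=3.
So w(ξ,τ) = -3exp(-τ)sin(ξ) + exp(-16τ)sin(4ξ) + 3exp(-25τ)sin(5ξ), and u(ξ,τ) = exp(-τ)w(ξ,τ).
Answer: u(ξ, τ) = -3exp(-2τ)sin(ξ) + exp(-17τ)sin(4ξ) + 3exp(-26τ)sin(5ξ)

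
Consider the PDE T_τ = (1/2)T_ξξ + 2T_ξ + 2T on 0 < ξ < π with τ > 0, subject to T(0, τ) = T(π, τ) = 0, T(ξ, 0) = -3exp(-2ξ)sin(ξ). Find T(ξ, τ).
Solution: Substitute T = exp(-2ξ)u, i.e. u = exp(2ξ)T.
By the product rule, T_ξ = exp(-2ξ)(u_ξ - 2u), T_ξξ = exp(-2ξ)(u_ξξ - 4u_ξ + 4u), T_τ = exp(-2ξ)u_τ.
Substituting into the PDE and dividing by exp(-2ξ): u_τ = (1/2)(u_ξξ - 4u_ξ + 4u) + 2(u_ξ - 2u) + 2u.
The lower-order terms cancel, leaving the standard heat equation u_τ = (1/2)u_ξξ.
Initial data for u: u(ξ,0) = exp(2ξ)T(ξ,0) = -3sin(ξ). The boundary conditions carry over: u(0,τ) = u(π,τ) = 0.
Solve for u:
  Using separation of variables u = X(ξ)G(τ):
  Eigenfunctions: sin(nξ), n = 1, 2, 3, ...
  General solution: u(ξ, τ) = Σ c_n sin(nξ) exp(-n² τ/2)
  Matching u(ξ,0) = -3sin(ξ) term by term: c_1=-3.
Hence u(ξ,τ) = -3exp(-τ/2)sin(ξ).
Transform back: T(ξ,τ) = exp(-2ξ)u(ξ,τ).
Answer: T(ξ, τ) = -3exp(-2ξ)exp(-τ/2)sin(ξ)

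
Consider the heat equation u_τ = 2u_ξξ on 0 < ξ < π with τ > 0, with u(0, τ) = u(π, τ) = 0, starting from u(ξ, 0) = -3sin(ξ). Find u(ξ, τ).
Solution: Separating variables: u = Σ c_n exp(-2n²τ) sin(nξ). From u(ξ,0) = -3sin(ξ): c_1=-3.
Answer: u(ξ, τ) = -3exp(-2τ)sin(ξ)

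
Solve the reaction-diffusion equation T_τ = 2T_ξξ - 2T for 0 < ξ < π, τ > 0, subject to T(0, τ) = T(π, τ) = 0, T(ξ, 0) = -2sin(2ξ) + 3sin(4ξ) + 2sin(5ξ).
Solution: Substitute T = exp(-2τ)u.
Then T_τ = exp(-2τ)(u_τ - 2u), T_ξξ = exp(-2τ)u_ξξ; substituting and dividing by exp(-2τ), the lower-order terms cancel: u_τ = 2u_ξξ (standard heat equation).
Data for u: u(ξ,0) = T(ξ,0) = -2sin(2ξ) + 3sin(4ξ) + 2sin(5ξ). The boundary conditions carry over: u(0,τ) = u(π,τ) = 0.
Separating variables: u = Σ c_n exp(-2n²τ) sin(nξ). From u(ξ,0) = -2sin(2ξ) + 3sin(4ξ) + 2sin(5ξ): c_2=-2, c_4=3, c_5=2.
So u(ξ,τ) = -2exp(-8τ)sin(2ξ) + 3exp(-32τ)sin(4ξ) + 2exp(-50τ)sin(5ξ), and T(ξ,τ) = exp(-2τ)u(ξ,τ).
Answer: T(ξ, τ) = -2exp(-10τ)sin(2ξ) + 3exp(-34τ)sin(4ξ) + 2exp(-52τ)sin(5ξ)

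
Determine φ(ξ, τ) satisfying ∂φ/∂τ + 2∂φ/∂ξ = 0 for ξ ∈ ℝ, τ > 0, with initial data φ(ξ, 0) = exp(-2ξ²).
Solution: By method of characteristics (waves move right with speed 2):
Along characteristics ξ - 2τ = const, φ is constant, so φ(ξ,τ) = f(ξ - 2τ) with f = φ(·, 0).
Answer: φ(ξ, τ) = exp(-2(ξ - 2τ)²)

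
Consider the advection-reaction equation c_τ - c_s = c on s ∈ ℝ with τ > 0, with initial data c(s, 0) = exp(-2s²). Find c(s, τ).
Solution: Substitute c = exp(τ)u.
Then c_τ = exp(τ)(u_τ + u), c_s = exp(τ)u_s; substituting and dividing by exp(τ), the lower-order terms cancel: u_τ - u_s = 0 (standard advection equation).
Data for u: u(s,0) = c(s,0) = exp(-2s²).
By characteristics (ds/dτ = -1), u(s,τ) = f(s + τ) with f = u(·, 0).
So u(s,τ) = exp(-2(s + τ)²), and c(s,τ) = exp(τ)u(s,τ).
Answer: c(s, τ) = exp(τ)exp(-2(s + τ)²)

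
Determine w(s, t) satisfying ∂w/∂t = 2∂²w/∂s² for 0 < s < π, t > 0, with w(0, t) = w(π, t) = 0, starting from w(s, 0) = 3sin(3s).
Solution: Using separation of variables w = X(s)T(t):
Eigenfunctions: sin(ns), n = 1, 2, 3, ...
General solution: w(s, t) = Σ c_n sin(ns) exp(-2n² t)
Matching w(s,0) = 3sin(3s) term by term: c_3=3.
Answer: w(s, t) = 3exp(-18t)sin(3s)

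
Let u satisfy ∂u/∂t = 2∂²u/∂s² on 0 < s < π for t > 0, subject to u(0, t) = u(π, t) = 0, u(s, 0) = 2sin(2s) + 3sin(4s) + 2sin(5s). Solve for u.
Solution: Separating variables: u = Σ c_n exp(-2n²t) sin(ns). From u(s,0) = 2sin(2s) + 3sin(4s) + 2sin(5s): c_2=2, c_4=3, c_5=2.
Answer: u(s, t) = 2exp(-8t)sin(2s) + 3exp(-32t)sin(4s) + 2exp(-50t)sin(5s)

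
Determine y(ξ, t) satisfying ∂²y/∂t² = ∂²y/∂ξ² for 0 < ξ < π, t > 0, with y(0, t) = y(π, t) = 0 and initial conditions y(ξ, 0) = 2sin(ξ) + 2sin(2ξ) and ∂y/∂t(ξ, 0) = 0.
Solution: Using separation of variables y = X(ξ)T(t):
Eigenfunctions: sin(nξ), n = 1, 2, 3, ...
General solution: y(ξ, t) = Σ [A_n cos(n t) + B_n sin(n t)] sin(nξ)
From y(ξ,0) = 2sin(ξ) + 2sin(2ξ): A_1=2, A_2=2. From y_t(ξ,0) = 0: all B_n = 0.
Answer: y(ξ, t) = 2sin(ξ)cos(t) + 2sin(2ξ)cos(2t)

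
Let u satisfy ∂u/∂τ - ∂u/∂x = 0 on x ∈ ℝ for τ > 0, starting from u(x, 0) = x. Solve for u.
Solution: By method of characteristics (waves move left with speed 1):
Along characteristics x + τ = const, u is constant, so u(x,τ) = f(x + τ) with f = u(·, 0).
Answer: u(x, τ) = x + τ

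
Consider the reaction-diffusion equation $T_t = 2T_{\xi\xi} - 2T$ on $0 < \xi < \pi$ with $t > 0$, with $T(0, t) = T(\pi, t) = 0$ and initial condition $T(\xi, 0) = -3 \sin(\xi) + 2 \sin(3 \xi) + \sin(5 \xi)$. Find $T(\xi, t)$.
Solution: Substitute $T = e^{-2t}u$, i.e. $u = e^{2t}T$.
By the product rule, $T_t = e^{-2t}(u_t - 2u)$, $T_{\xi\xi} = e^{-2t}u_{\xi\xi}$.
Substituting into the PDE and dividing by $e^{-2t}$: $u_t - 2u = 2u_{\xi\xi} - 2u$.
The lower-order terms cancel, leaving the standard heat equation $u_t = 2u_{\xi\xi}$.
Initial data for $u$: $u(\xi,0) = T(\xi,0) = -3 \sin(\xi) + 2 \sin(3 \xi) + \sin(5 \xi)$. The boundary conditions carry over: $u(0,t) = u(\pi,t) = 0$.
Solve for $u$:
  Using separation of variables $u = X(\xi)G(t)$:
  Eigenfunctions: $\sin(n\xi)$, $n = 1, 2, 3, \ldots$
  General solution: $u(\xi, t) = \sum c_n \sin(n\xi) e^{-2n^2 t}$
  Matching $u(\xi,0) = -3 \sin(\xi) + 2 \sin(3 \xi) + \sin(5 \xi)$ term by term: $c_1=-3, c_3=2, c_5=1$.
Hence $u(\xi,t) = -3 e^{-2 t} \sin(\xi) + 2 e^{-18 t} \sin(3 \xi) + e^{-50 t} \sin(5 \xi)$.
Transform back: $T(\xi,t) = e^{-2t}u(\xi,t)$.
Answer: $T(\xi, t) = -3 e^{-4 t} \sin(\xi) + 2 e^{-20 t} \sin(3 \xi) + e^{-52 t} \sin(5 \xi)$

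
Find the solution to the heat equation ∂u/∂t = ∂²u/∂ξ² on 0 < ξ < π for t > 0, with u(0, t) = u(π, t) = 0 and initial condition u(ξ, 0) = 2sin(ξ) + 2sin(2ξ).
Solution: Separating variables: u = Σ c_n exp(-n²t) sin(nξ). From u(ξ,0) = 2sin(ξ) + 2sin(2ξ): c_1=2, c_2=2.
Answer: u(ξ, t) = 2exp(-t)sin(ξ) + 2exp(-4t)sin(2ξ)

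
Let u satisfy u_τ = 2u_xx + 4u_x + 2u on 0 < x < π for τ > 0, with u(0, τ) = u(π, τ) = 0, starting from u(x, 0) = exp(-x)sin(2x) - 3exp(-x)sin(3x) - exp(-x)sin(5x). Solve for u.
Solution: Substitute u = exp(-x)w, i.e. w = exp(x)u.
By the product rule, u_x = exp(-x)(w_x - w), u_xx = exp(-x)(w_xx - 2w_x + w), u_τ = exp(-x)w_τ.
Substituting into the PDE and dividing by exp(-x): w_τ = 2(w_xx - 2w_x + w) + 4(w_x - w) + 2w.
The lower-order terms cancel, leaving the standard heat equation w_τ = 2w_xx.
Initial data for w: w(x,0) = exp(x)u(x,0) = sin(2x) - 3sin(3x) - sin(5x). The boundary conditions carry over: w(0,τ) = w(π,τ) = 0.
Solve for w:
  Using separation of variables w = X(x)T(τ):
  Eigenfunctions: sin(nx), n = 1, 2, 3, ...
  General solution: w(x, τ) = Σ c_n sin(nx) exp(-2n² τ)
  Matching w(x,0) = sin(2x) - 3sin(3x) - sin(5x) term by term: c_2=1, c_3=-3, c_5=-1.
Hence w(x,τ) = exp(-8τ)sin(2x) - 3exp(-18τ)sin(3x) - exp(-50τ)sin(5x).
Transform back: u(x,τ) = exp(-x)w(x,τ).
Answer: u(x, τ) = exp(-x)exp(-8τ)sin(2x) - 3exp(-x)exp(-18τ)sin(3x) - exp(-x)exp(-50τ)sin(5x)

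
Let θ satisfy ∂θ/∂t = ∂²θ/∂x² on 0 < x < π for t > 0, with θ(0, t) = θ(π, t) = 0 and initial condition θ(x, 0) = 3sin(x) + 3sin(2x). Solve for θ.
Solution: Using separation of variables θ = X(x)G(t):
Eigenfunctions: sin(nx), n = 1, 2, 3, ...
General solution: θ(x, t) = Σ c_n sin(nx) exp(-n² t)
Matching θ(x,0) = 3sin(x) + 3sin(2x) term by term: c_1=3, c_2=3.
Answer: θ(x, t) = 3exp(-t)sin(x) + 3exp(-4t)sin(2x)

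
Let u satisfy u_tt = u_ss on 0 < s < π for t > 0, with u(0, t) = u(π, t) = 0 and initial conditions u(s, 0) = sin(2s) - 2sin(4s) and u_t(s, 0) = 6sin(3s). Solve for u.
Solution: Separating variables: u = Σ [A_n cos(ω_n t) + B_n sin(ω_n t)] sin(ns), ω_n = n. From ICs (B_n = velocity coefficient / ω_n): A_2=1, A_4=-2, B_3=2.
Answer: u(s, t) = sin(2s)cos(2t) + 2sin(3s)sin(3t) - 2sin(4s)cos(4t)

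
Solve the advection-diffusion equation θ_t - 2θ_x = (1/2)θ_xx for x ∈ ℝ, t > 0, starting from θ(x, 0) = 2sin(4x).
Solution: Change to a moving frame: let η = x + 2t, σ = t and write θ(x,t) = u(η,σ).
By the chain rule θ_t = u_σ + 2u_η, θ_x = u_η, θ_xx = u_ηη.
Then θ_t - 2θ_x = u_σ: the advection term cancels and the PDE becomes the heat equation u_σ = (1/2)u_ηη on η ∈ ℝ.
Initial data: u(η,0) = θ(η,0) = 2sin(4η).
On η ∈ ℝ each mode satisfies (sin(nη))″ = -n² sin(nη), so exp(-n²σ/2) sin(nη) solves the heat equation; by superposition u(η,σ) = Σ c_n exp(-n²σ/2) sin(nη).
Reading off the coefficients: c_4=2, so u(η,σ) = 2exp(-8σ)sin(4η).
Substituting back η = x + 2t, σ = t: θ(x,t) = u(x + 2t, t).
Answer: θ(x, t) = 2exp(-8t)sin(8t + 4x)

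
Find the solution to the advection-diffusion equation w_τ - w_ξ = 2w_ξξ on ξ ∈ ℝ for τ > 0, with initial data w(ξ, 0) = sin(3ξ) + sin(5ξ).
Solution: Change to a moving frame: let η = ξ + τ, σ = τ and write w(ξ,τ) = u(η,σ).
By the chain rule w_τ = u_σ + u_η, w_ξ = u_η, w_ξξ = u_ηη.
Then w_τ - w_ξ = u_σ: the advection term cancels and the PDE becomes the heat equation u_σ = 2u_ηη on η ∈ ℝ.
Initial data: u(η,0) = w(η,0) = sin(3η) + sin(5η).
On η ∈ ℝ each mode satisfies (sin(nη))″ = -n² sin(nη), so exp(-2n²σ) sin(nη) solves the heat equation; by superposition u(η,σ) = Σ c_n exp(-2n²σ) sin(nη).
Reading off the coefficients: c_3=1, c_5=1, so u(η,σ) = exp(-18σ)sin(3η) + exp(-50σ)sin(5η).
Substituting back η = ξ + τ, σ = τ: w(ξ,τ) = u(ξ + τ, τ).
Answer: w(ξ, τ) = exp(-18τ)sin(3ξ + 3τ) + exp(-50τ)sin(5ξ + 5τ)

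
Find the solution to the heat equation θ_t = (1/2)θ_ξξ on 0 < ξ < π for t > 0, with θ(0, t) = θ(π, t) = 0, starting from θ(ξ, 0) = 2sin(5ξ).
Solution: Using separation of variables θ = X(ξ)G(t):
Eigenfunctions: sin(nξ), n = 1, 2, 3, ...
General solution: θ(ξ, t) = Σ c_n sin(nξ) exp(-n² t/2)
Matching θ(ξ,0) = 2sin(5ξ) term by term: c_5=2.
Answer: θ(ξ, t) = 2exp(-25t/2)sin(5ξ)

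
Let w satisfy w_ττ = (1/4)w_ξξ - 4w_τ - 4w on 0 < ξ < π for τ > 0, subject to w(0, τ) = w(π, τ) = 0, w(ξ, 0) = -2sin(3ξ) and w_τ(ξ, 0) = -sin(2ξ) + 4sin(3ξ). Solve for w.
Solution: Substitute w = exp(-2τ)u.
Then w_τ = exp(-2τ)(u_τ - 2u), w_ττ = exp(-2τ)(u_ττ - 4u_τ + 4u), w_ξξ = exp(-2τ)u_ξξ; substituting and dividing by exp(-2τ), the lower-order terms cancel: u_ττ = (1/4)u_ξξ (standard wave equation).
Data for u: u(ξ,0) = w(ξ,0) = -2sin(3ξ); u_τ(ξ,0) = w_τ(ξ,0) + 2w(ξ,0) = -sin(2ξ). The boundary conditions carry over: u(0,τ) = u(π,τ) = 0.
Separating variables: u = Σ [A_n cos(ω_n τ) + B_n sin(ω_n τ)] sin(nξ), ω_n = n/2. From ICs (B_n = velocity coefficient / ω_n): A_3=-2, B_2=-1.
So u(ξ,τ) = -sin(2ξ)sin(τ) - 2sin(3ξ)cos(3τ/2), and w(ξ,τ) = exp(-2τ)u(ξ,τ).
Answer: w(ξ, τ) = -exp(-2τ)sin(2ξ)sin(τ) - 2exp(-2τ)sin(3ξ)cos(3τ/2)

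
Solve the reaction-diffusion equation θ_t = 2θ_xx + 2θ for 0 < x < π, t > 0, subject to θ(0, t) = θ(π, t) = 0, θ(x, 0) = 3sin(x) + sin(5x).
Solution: Substitute θ = exp(2t)u, i.e. u = exp(-2t)θ.
By the product rule, θ_t = exp(2t)(u_t + 2u), θ_xx = exp(2t)u_xx.
Substituting into the PDE and dividing by exp(2t): u_t + 2u = 2u_xx + 2u.
The lower-order terms cancel, leaving the standard heat equation u_t = 2u_xx.
Initial data for u: u(x,0) = θ(x,0) = 3sin(x) + sin(5x). The boundary conditions carry over: u(0,t) = u(π,t) = 0.
Solve for u:
  Using separation of variables u = X(x)G(t):
  Eigenfunctions: sin(nx), n = 1, 2, 3, ...
  General solution: u(x, t) = Σ c_n sin(nx) exp(-2n² t)
  Matching u(x,0) = 3sin(x) + sin(5x) term by term: c_1=3, c_5=1.
Hence u(x,t) = 3exp(-2t)sin(x) + exp(-50t)sin(5x).
Transform back: θ(x,t) = exp(2t)u(x,t).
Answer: θ(x, t) = 3sin(x) + exp(-48t)sin(5x)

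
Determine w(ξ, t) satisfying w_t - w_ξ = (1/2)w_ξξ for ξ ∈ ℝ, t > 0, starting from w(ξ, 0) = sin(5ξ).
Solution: Moving frame: η = ξ + t, σ = t, w = u(η,σ), so w_t = u_σ + u_η and w_ξξ = u_ηη.
Hence w_t - w_ξ = u_σ and the PDE becomes the heat equation u_σ = (1/2)u_ηη on η ∈ ℝ.
Initial data: u(η,0) = w(η,0) = sin(5η). Each mode sin(nη) decays as exp(-n²σ/2) on ℝ, so u(η,σ) = Σ c_n exp(-n²σ/2) sin(nη) with c_5=1: u(η,σ) = exp(-25σ/2)sin(5η).
Substituting back: w(ξ,t) = u(ξ + t, t).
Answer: w(ξ, t) = exp(-25t/2)sin(5t + 5ξ)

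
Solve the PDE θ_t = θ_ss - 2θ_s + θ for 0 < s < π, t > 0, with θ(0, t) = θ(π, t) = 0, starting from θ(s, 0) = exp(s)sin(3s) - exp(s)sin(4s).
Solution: Substitute θ = exp(s)u.
Then θ_s = exp(s)(u_s + u), θ_ss = exp(s)(u_ss + 2u_s + u), θ_t = exp(s)u_t; substituting and dividing by exp(s), the lower-order terms cancel: u_t = u_ss (standard heat equation).
Data for u: u(s,0) = exp(-s)θ(s,0) = sin(3s) - sin(4s). The boundary conditions carry over: u(0,t) = u(π,t) = 0.
Separating variables: u = Σ c_n exp(-n²t) sin(ns). From u(s,0) = sin(3s) - sin(4s): c_3=1, c_4=-1.
So u(s,t) = exp(-9t)sin(3s) - exp(-16t)sin(4s), and θ(s,t) = exp(s)u(s,t).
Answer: θ(s, t) = exp(s)exp(-9t)sin(3s) - exp(s)exp(-16t)sin(4s)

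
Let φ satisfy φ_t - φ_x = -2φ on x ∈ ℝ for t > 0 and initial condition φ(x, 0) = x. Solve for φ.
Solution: Substitute φ = exp(-2t)u, i.e. u = exp(2t)φ.
By the product rule, φ_t = exp(-2t)(u_t - 2u), φ_x = exp(-2t)u_x.
Substituting into the PDE and dividing by exp(-2t): u_t - 2u - u_x = -2u.
The lower-order terms cancel, leaving the standard advection equation u_t - u_x = 0.
Initial data for u: u(x,0) = φ(x,0) = x.
Solve for u:
  By method of characteristics (waves move left with speed 1):
  Along characteristics x + t = const, u is constant, so u(x,t) = f(x + t) with f = u(·, 0).
Hence u(x,t) = t + x.
Transform back: φ(x,t) = exp(-2t)u(x,t).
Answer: φ(x, t) = texp(-2t) + xexp(-2t)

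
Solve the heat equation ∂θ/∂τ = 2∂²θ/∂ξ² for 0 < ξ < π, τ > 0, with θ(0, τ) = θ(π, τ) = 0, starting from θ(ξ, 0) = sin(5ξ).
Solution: Using separation of variables θ = X(ξ)G(τ):
Eigenfunctions: sin(nξ), n = 1, 2, 3, ...
General solution: θ(ξ, τ) = Σ c_n sin(nξ) exp(-2n² τ)
Matching θ(ξ,0) = sin(5ξ) term by term: c_5=1.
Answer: θ(ξ, τ) = exp(-50τ)sin(5ξ)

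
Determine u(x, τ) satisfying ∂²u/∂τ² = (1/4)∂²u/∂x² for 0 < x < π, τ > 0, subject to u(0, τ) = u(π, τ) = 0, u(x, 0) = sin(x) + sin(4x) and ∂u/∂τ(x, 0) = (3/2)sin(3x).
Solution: Separating variables: u = Σ [A_n cos(ω_n τ) + B_n sin(ω_n τ)] sin(nx), ω_n = n/2. From ICs (B_n = velocity coefficient / ω_n): A_1=1, A_4=1, B_3=1.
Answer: u(x, τ) = sin(x)cos(τ/2) + sin(3x)sin(3τ/2) + sin(4x)cos(2τ)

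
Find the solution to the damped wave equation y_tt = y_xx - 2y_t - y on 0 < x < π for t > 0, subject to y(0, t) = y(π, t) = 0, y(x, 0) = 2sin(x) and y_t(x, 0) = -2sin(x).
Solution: Substitute y = exp(-t)u.
Then y_t = exp(-t)(u_t - u), y_tt = exp(-t)(u_tt - 2u_t + u), y_xx = exp(-t)u_xx; substituting and dividing by exp(-t), the lower-order terms cancel: u_tt = u_xx (standard wave equation).
Data for u: u(x,0) = y(x,0) = 2sin(x); u_t(x,0) = y_t(x,0) + y(x,0) = 0. The boundary conditions carry over: u(0,t) = u(π,t) = 0.
Separating variables: u = Σ [A_n cos(ω_n t) + B_n sin(ω_n t)] sin(nx), ω_n = n. From ICs: A_1=2.
So u(x,t) = 2sin(x)cos(t), and y(x,t) = exp(-t)u(x,t).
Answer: y(x, t) = 2exp(-t)sin(x)cos(t)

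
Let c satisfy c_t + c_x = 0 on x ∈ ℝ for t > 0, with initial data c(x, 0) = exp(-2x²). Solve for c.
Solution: By method of characteristics (waves move right with speed 1):
Along characteristics x - t = const, c is constant, so c(x,t) = f(x - t) with f = c(·, 0).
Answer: c(x, t) = exp(-2(-t + x)²)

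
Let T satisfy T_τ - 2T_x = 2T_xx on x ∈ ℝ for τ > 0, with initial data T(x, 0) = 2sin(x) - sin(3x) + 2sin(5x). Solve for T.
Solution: Moving frame: η = x + 2τ, σ = τ, T = u(η,σ), so T_τ = u_σ + 2u_η and T_xx = u_ηη.
Hence T_τ - 2T_x = u_σ and the PDE becomes the heat equation u_σ = 2u_ηη on η ∈ ℝ.
Initial data: u(η,0) = T(η,0) = 2sin(η) - sin(3η) + 2sin(5η). Each mode sin(nη) decays as exp(-2n²σ) on ℝ, so u(η,σ) = Σ c_n exp(-2n²σ) sin(nη) with c_1=2, c_3=-1, c_5=2: u(η,σ) = 2exp(-2σ)sin(η) - exp(-18σ)sin(3η) + 2exp(-50σ)sin(5η).
Substituting back: T(x,τ) = u(x + 2τ, τ).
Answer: T(x, τ) = 2exp(-2τ)sin(x + 2τ) - exp(-18τ)sin(3x + 6τ) + 2exp(-50τ)sin(5x + 10τ)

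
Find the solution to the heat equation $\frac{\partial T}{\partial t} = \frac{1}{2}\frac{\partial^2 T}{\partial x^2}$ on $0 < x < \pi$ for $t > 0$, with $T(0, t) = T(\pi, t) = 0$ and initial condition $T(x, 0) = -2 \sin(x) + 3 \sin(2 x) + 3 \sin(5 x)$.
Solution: Separating variables: $T = \sum c_n e^{-n^2t/2} \sin(nx)$. From $T(x,0) = -2 \sin(x) + 3 \sin(2 x) + 3 \sin(5 x)$: $c_1=-2, c_2=3, c_5=3$.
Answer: $T(x, t) = 3 e^{-2 t} \sin(2 x) - 2 e^{-t/2} \sin(x) + 3 e^{-25 t/2} \sin(5 x)$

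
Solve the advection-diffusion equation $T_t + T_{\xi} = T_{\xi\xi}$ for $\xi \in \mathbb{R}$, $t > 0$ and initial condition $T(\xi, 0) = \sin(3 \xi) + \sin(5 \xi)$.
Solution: Moving frame: $\eta = \xi - t$, $\sigma = t$, $T = u(\eta,\sigma)$, so $T_t = u_{\sigma} - u_{\eta}$ and $T_{\xi\xi} = u_{\eta\eta}$.
Hence $T_t + T_{\xi} = u_{\sigma}$ and the PDE becomes the heat equation $u_{\sigma} = u_{\eta\eta}$ on $\eta \in \mathbb{R}$.
Initial data: $u(\eta,0) = T(\eta,0) = \sin(3 \eta) + \sin(5 \eta)$. Each mode $\sin(n\eta)$ decays as $e^{-n^2\sigma}$ on $\mathbb{R}$, so $u(\eta,\sigma) = \sum c_n e^{-n^2\sigma} \sin(n\eta)$ with $c_3=1, c_5=1$: $u(\eta,\sigma) = e^{-9 \sigma} \sin(3 \eta) + e^{-25 \sigma} \sin(5 \eta)$.
Substituting back: $T(\xi,t) = u(\xi - t, t)$.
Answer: $T(\xi, t) = e^{-9 t} \sin(3 \xi - 3 t) + e^{-25 t} \sin(5 \xi - 5 t)$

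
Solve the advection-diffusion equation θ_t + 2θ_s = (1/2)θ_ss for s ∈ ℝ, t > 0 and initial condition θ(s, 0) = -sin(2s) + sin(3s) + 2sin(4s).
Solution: Change to a moving frame: let η = s - 2t, σ = t and write θ(s,t) = u(η,σ).
By the chain rule θ_t = u_σ - 2u_η, θ_s = u_η, θ_ss = u_ηη.
Then θ_t + 2θ_s = u_σ: the advection term cancels and the PDE becomes the heat equation u_σ = (1/2)u_ηη on η ∈ ℝ.
Initial data: u(η,0) = θ(η,0) = -sin(2η) + sin(3η) + 2sin(4η).
On η ∈ ℝ each mode satisfies (sin(nη))″ = -n² sin(nη), so exp(-n²σ/2) sin(nη) solves the heat equation; by superposition u(η,σ) = Σ c_n exp(-n²σ/2) sin(nη).
Reading off the coefficients: c_2=-1, c_3=1, c_4=2, so u(η,σ) = -exp(-2σ)sin(2η) + 2exp(-8σ)sin(4η) + exp(-9σ/2)sin(3η).
Substituting back η = s - 2t, σ = t: θ(s,t) = u(s - 2t, t).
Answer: θ(s, t) = -exp(-2t)sin(2s - 4t) + 2exp(-8t)sin(4s - 8t) + exp(-9t/2)sin(3s - 6t)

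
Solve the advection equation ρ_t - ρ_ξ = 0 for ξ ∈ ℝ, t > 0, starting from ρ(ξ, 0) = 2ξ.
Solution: By characteristics (dξ/dt = -1), ρ(ξ,t) = f(ξ + t) with f = ρ(·, 0).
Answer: ρ(ξ, t) = 2t + 2ξ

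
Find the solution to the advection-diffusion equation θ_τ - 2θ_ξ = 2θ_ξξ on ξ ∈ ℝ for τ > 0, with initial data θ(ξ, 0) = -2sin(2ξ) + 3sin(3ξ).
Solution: Moving frame: η = ξ + 2τ, σ = τ, θ = u(η,σ), so θ_τ = u_σ + 2u_η and θ_ξξ = u_ηη.
Hence θ_τ - 2θ_ξ = u_σ and the PDE becomes the heat equation u_σ = 2u_ηη on η ∈ ℝ.
Initial data: u(η,0) = θ(η,0) = -2sin(2η) + 3sin(3η). Each mode sin(nη) decays as exp(-2n²σ) on ℝ, so u(η,σ) = Σ c_n exp(-2n²σ) sin(nη) with c_2=-2, c_3=3: u(η,σ) = -2exp(-8σ)sin(2η) + 3exp(-18σ)sin(3η).
Substituting back: θ(ξ,τ) = u(ξ + 2τ, τ).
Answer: θ(ξ, τ) = -2exp(-8τ)sin(2ξ + 4τ) + 3exp(-18τ)sin(3ξ + 6τ)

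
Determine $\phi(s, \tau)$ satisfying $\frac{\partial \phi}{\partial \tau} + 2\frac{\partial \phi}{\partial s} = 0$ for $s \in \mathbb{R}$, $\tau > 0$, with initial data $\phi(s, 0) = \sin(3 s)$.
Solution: By characteristics ($ds/d\tau = 2$), $\phi(s,\tau) = f(s - 2\tau)$ with $f = \phi( \cdot , 0)$.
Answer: $\phi(s, \tau) = - \sin(6 \tau - 3 s)$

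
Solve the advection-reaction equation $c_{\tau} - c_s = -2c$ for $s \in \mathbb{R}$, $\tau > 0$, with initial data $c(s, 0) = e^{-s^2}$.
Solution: Substitute $c = e^{-2\tau}u$, i.e. $u = e^{2\tau}c$.
By the product rule, $c_{\tau} = e^{-2\tau}(u_{\tau} - 2u)$, $c_s = e^{-2\tau}u_s$.
Substituting into the PDE and dividing by $e^{-2\tau}$: $u_{\tau} - 2u - u_s = -2u$.
The lower-order terms cancel, leaving the standard advection equation $u_{\tau} - u_s = 0$.
Initial data for $u$: $u(s,0) = c(s,0) = e^{-s^2}$.
Solve for $u$:
  By method of characteristics (waves move left with speed 1):
  Along characteristics $s + \tau =$ const, $u$ is constant, so $u(s,\tau) = f(s + \tau)$ with $f = u( \cdot , 0)$.
Hence $u(s,\tau) = e^{-(s + \tau)^2}$.
Transform back: $c(s,\tau) = e^{-2\tau}u(s,\tau)$.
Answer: $c(s, \tau) = e^{-2 \tau} e^{-(\tau + s)^2}$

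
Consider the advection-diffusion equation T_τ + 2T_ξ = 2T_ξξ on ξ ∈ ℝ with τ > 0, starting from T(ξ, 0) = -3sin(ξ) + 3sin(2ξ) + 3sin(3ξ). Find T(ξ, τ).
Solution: Moving frame: η = ξ - 2τ, σ = τ, T = u(η,σ), so T_τ = u_σ - 2u_η and T_ξξ = u_ηη.
Hence T_τ + 2T_ξ = u_σ and the PDE becomes the heat equation u_σ = 2u_ηη on η ∈ ℝ.
Initial data: u(η,0) = T(η,0) = -3sin(η) + 3sin(2η) + 3sin(3η). Each mode sin(nη) decays as exp(-2n²σ) on ℝ, so u(η,σ) = Σ c_n exp(-2n²σ) sin(nη) with c_1=-3, c_2=3, c_3=3: u(η,σ) = -3exp(-2σ)sin(η) + 3exp(-8σ)sin(2η) + 3exp(-18σ)sin(3η).
Substituting back: T(ξ,τ) = u(ξ - 2τ, τ).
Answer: T(ξ, τ) = -3exp(-2τ)sin(ξ - 2τ) + 3exp(-8τ)sin(2ξ - 4τ) + 3exp(-18τ)sin(3ξ - 6τ)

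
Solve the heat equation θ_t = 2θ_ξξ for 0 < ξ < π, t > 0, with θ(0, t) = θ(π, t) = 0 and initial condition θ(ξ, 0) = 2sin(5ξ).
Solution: Using separation of variables θ = X(ξ)G(t):
Eigenfunctions: sin(nξ), n = 1, 2, 3, ...
General solution: θ(ξ, t) = Σ c_n sin(nξ) exp(-2n² t)
Matching θ(ξ,0) = 2sin(5ξ) term by term: c_5=2.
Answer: θ(ξ, t) = 2exp(-50t)sin(5ξ)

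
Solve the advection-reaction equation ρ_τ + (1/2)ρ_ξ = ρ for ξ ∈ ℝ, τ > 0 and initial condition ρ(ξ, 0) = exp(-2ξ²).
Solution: Substitute ρ = exp(τ)u.
Then ρ_τ = exp(τ)(u_τ + u), ρ_ξ = exp(τ)u_ξ; substituting and dividing by exp(τ), the lower-order terms cancel: u_τ + (1/2)u_ξ = 0 (standard advection equation).
Data for u: u(ξ,0) = ρ(ξ,0) = exp(-2ξ²).
By characteristics (dξ/dτ = 1/2), u(ξ,τ) = f(ξ - (1/2)τ) with f = u(·, 0).
So u(ξ,τ) = exp(-2(ξ - τ/2)²), and ρ(ξ,τ) = exp(τ)u(ξ,τ).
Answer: ρ(ξ, τ) = exp(τ)exp(-2(ξ - τ/2)²)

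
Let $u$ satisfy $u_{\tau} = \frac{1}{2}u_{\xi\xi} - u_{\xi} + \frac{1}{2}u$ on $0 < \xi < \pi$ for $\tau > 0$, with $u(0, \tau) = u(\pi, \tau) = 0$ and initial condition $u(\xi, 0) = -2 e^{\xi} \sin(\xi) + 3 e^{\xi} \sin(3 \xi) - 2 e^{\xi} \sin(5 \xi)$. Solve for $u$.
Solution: Substitute $u = e^{\xi}w$.
Then $u_{\xi} = e^{\xi}(w_{\xi} + w)$, $u_{\xi\xi} = e^{\xi}(w_{\xi\xi} + 2w_{\xi} + w)$, $u_{\tau} = e^{\xi}w_{\tau}$; substituting and dividing by $e^{\xi}$, the lower-order terms cancel: $w_{\tau} = \frac{1}{2}w_{\xi\xi}$ (standard heat equation).
Data for $w$: $w(\xi,0) = e^{-\xi}u(\xi,0) = -2 \sin(\xi) + 3 \sin(3 \xi) - 2 \sin(5 \xi)$. The boundary conditions carry over: $w(0,\tau) = w(\pi,\tau) = 0$.
Separating variables: $w = \sum c_n e^{-n^2\tau/2} \sin(n\xi)$. From $w(\xi,0) = -2 \sin(\xi) + 3 \sin(3 \xi) - 2 \sin(5 \xi)$: $c_1=-2, c_3=3, c_5=-2$.
So $w(\xi,\tau) = -2 e^{-\tau/2} \sin(\xi) + 3 e^{-9 \tau/2} \sin(3 \xi) - 2 e^{-25 \tau/2} \sin(5 \xi)$, and $u(\xi,\tau) = e^{\xi}w(\xi,\tau)$.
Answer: $u(\xi, \tau) = -2 e^{-\tau/2} e^{\xi} \sin(\xi) + 3 e^{-9 \tau/2} e^{\xi} \sin(3 \xi) - 2 e^{-25 \tau/2} e^{\xi} \sin(5 \xi)$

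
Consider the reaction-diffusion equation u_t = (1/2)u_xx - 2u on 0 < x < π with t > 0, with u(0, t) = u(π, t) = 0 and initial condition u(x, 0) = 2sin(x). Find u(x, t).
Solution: Substitute u = exp(-2t)w.
Then u_t = exp(-2t)(w_t - 2w), u_xx = exp(-2t)w_xx; substituting and dividing by exp(-2t), the lower-order terms cancel: w_t = (1/2)w_xx (standard heat equation).
Data for w: w(x,0) = u(x,0) = 2sin(x). The boundary conditions carry over: w(0,t) = w(π,t) = 0.
Separating variables: w = Σ c_n exp(-n²t/2) sin(nx). From w(x,0) = 2sin(x): c_1=2.
So w(x,t) = 2exp(-t/2)sin(x), and u(x,t) = exp(-2t)w(x,t).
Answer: u(x, t) = 2exp(-5t/2)sin(x)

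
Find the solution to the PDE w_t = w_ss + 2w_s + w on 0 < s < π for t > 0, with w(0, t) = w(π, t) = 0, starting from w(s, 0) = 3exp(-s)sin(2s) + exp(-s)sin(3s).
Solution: Substitute w = exp(-s)u.
Then w_s = exp(-s)(u_s - u), w_ss = exp(-s)(u_ss - 2u_s + u), w_t = exp(-s)u_t; substituting and dividing by exp(-s), the lower-order terms cancel: u_t = u_ss (standard heat equation).
Data for u: u(s,0) = exp(s)w(s,0) = 3sin(2s) + sin(3s). The boundary conditions carry over: u(0,t) = u(π,t) = 0.
Separating variables: u = Σ c_n exp(-n²t) sin(ns). From u(s,0) = 3sin(2s) + sin(3s): c_2=3, c_3=1.
So u(s,t) = 3exp(-4t)sin(2s) + exp(-9t)sin(3s), and w(s,t) = exp(-s)u(s,t).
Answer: w(s, t) = 3exp(-s)exp(-4t)sin(2s) + exp(-s)exp(-9t)sin(3s)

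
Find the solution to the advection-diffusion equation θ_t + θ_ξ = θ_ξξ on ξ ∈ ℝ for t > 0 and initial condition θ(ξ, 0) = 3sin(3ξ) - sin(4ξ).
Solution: Change to a moving frame: let η = ξ - t, σ = t and write θ(ξ,t) = u(η,σ).
By the chain rule θ_t = u_σ - u_η, θ_ξ = u_η, θ_ξξ = u_ηη.
Then θ_t + θ_ξ = u_σ: the advection term cancels and the PDE becomes the heat equation u_σ = u_ηη on η ∈ ℝ.
Initial data: u(η,0) = θ(η,0) = 3sin(3η) - sin(4η).
On η ∈ ℝ each mode satisfies (sin(nη))″ = -n² sin(nη), so exp(-n²σ) sin(nη) solves the heat equation; by superposition u(η,σ) = Σ c_n exp(-n²σ) sin(nη).
Reading off the coefficients: c_3=3, c_4=-1, so u(η,σ) = 3exp(-9σ)sin(3η) - exp(-16σ)sin(4η).
Substituting back η = ξ - t, σ = t: θ(ξ,t) = u(ξ - t, t).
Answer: θ(ξ, t) = -3exp(-9t)sin(3t - 3ξ) + exp(-16t)sin(4t - 4ξ)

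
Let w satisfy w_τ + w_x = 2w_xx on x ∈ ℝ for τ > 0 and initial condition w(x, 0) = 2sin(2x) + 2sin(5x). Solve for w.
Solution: Moving frame: η = x - τ, σ = τ, w = u(η,σ), so w_τ = u_σ - u_η and w_xx = u_ηη.
Hence w_τ + w_x = u_σ and the PDE becomes the heat equation u_σ = 2u_ηη on η ∈ ℝ.
Initial data: u(η,0) = w(η,0) = 2sin(2η) + 2sin(5η). Each mode sin(nη) decays as exp(-2n²σ) on ℝ, so u(η,σ) = Σ c_n exp(-2n²σ) sin(nη) with c_2=2, c_5=2: u(η,σ) = 2exp(-8σ)sin(2η) + 2exp(-50σ)sin(5η).
Substituting back: w(x,τ) = u(x - τ, τ).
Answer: w(x, τ) = 2exp(-8τ)sin(2x - 2τ) + 2exp(-50τ)sin(5x - 5τ)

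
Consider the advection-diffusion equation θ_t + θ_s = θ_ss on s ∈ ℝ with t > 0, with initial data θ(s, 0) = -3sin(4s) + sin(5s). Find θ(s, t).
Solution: Change to a moving frame: let η = s - t, σ = t and write θ(s,t) = u(η,σ).
By the chain rule θ_t = u_σ - u_η, θ_s = u_η, θ_ss = u_ηη.
Then θ_t + θ_s = u_σ: the advection term cancels and the PDE becomes the heat equation u_σ = u_ηη on η ∈ ℝ.
Initial data: u(η,0) = θ(η,0) = -3sin(4η) + sin(5η).
On η ∈ ℝ each mode satisfies (sin(nη))″ = -n² sin(nη), so exp(-n²σ) sin(nη) solves the heat equation; by superposition u(η,σ) = Σ c_n exp(-n²σ) sin(nη).
Reading off the coefficients: c_4=-3, c_5=1, so u(η,σ) = -3exp(-16σ)sin(4η) + exp(-25σ)sin(5η).
Substituting back η = s - t, σ = t: θ(s,t) = u(s - t, t).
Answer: θ(s, t) = -3exp(-16t)sin(4s - 4t) + exp(-25t)sin(5s - 5t)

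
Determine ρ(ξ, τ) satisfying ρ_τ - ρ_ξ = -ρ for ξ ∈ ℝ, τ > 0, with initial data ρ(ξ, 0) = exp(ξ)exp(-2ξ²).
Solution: Substitute ρ = exp(ξ)u, i.e. u = exp(-ξ)ρ.
By the product rule, ρ_ξ = exp(ξ)(u_ξ + u), ρ_τ = exp(ξ)u_τ.
Substituting into the PDE and dividing by exp(ξ): u_τ - (u_ξ + u) = -u.
The lower-order terms cancel, leaving the standard advection equation u_τ - u_ξ = 0.
Initial data for u: u(ξ,0) = exp(-ξ)ρ(ξ,0) = exp(-2ξ²).
Solve for u:
  By method of characteristics (waves move left with speed 1):
  Along characteristics ξ + τ = const, u is constant, so u(ξ,τ) = f(ξ + τ) with f = u(·, 0).
Hence u(ξ,τ) = exp(-2(ξ + τ)²).
Transform back: ρ(ξ,τ) = exp(ξ)u(ξ,τ).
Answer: ρ(ξ, τ) = exp(ξ)exp(-2(ξ + τ)²)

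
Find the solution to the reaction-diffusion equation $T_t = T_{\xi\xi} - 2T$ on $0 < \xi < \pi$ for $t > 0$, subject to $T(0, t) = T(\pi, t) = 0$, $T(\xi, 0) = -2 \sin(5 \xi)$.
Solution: Substitute $T = e^{-2t}u$.
Then $T_t = e^{-2t}(u_t - 2u)$, $T_{\xi\xi} = e^{-2t}u_{\xi\xi}$; substituting and dividing by $e^{-2t}$, the lower-order terms cancel: $u_t = u_{\xi\xi}$ (standard heat equation).
Data for $u$: $u(\xi,0) = T(\xi,0) = -2 \sin(5 \xi)$. The boundary conditions carry over: $u(0,t) = u(\pi,t) = 0$.
Separating variables: $u = \sum c_n e^{-n^2t} \sin(n\xi)$. From $u(\xi,0) = -2 \sin(5 \xi)$: $c_5=-2$.
So $u(\xi,t) = -2 e^{-25 t} \sin(5 \xi)$, and $T(\xi,t) = e^{-2t}u(\xi,t)$.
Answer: $T(\xi, t) = -2 e^{-27 t} \sin(5 \xi)$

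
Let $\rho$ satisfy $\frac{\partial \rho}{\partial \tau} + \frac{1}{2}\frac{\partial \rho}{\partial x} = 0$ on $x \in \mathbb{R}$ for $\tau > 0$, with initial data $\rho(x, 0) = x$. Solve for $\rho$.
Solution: By method of characteristics (waves move right with speed 1/2):
Along characteristics $x - \frac{1}{2}\tau =$ const, $\rho$ is constant, so $\rho(x,\tau) = f(x - \frac{1}{2}\tau)$ with $f = \rho( \cdot , 0)$.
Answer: $\rho(x, \tau) = -\frac{1}{2} \tau + x$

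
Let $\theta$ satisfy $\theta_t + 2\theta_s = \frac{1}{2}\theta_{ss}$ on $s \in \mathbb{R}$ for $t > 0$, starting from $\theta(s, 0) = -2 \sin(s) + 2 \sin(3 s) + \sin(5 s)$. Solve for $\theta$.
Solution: Change to a moving frame: let $\eta = s - 2t$, $\sigma = t$ and write $\theta(s,t) = u(\eta,\sigma)$.
By the chain rule $\theta_t = u_{\sigma} - 2u_{\eta}$, $\theta_s = u_{\eta}$, $\theta_{ss} = u_{\eta\eta}$.
Then $\theta_t + 2\theta_s = u_{\sigma}$: the advection term cancels and the PDE becomes the heat equation $u_{\sigma} = \frac{1}{2}u_{\eta\eta}$ on $\eta \in \mathbb{R}$.
Initial data: $u(\eta,0) = \theta(\eta,0) = -2 \sin(\eta) + 2 \sin(3 \eta) + \sin(5 \eta)$.
On $\eta \in \mathbb{R}$ each mode satisfies $(\sin(n\eta))'' = -n^2 \sin(n\eta)$, so $e^{-n^2\sigma/2} \sin(n\eta)$ solves the heat equation; by superposition $u(\eta,\sigma) = \sum c_n e^{-n^2\sigma/2} \sin(n\eta)$.
Reading off the coefficients: $c_1=-2, c_3=2, c_5=1$, so $u(\eta,\sigma) = -2 e^{-\sigma/2} \sin(\eta) + 2 e^{-9 \sigma/2} \sin(3 \eta) + e^{-25 \sigma/2} \sin(5 \eta)$.
Substituting back $\eta = s - 2t$, $\sigma = t$: $\theta(s,t) = u(s - 2t, t)$.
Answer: $\theta(s, t) = -2 e^{-t/2} \sin(s - 2 t) + 2 e^{-9 t/2} \sin(3 s - 6 t) + e^{-25 t/2} \sin(5 s - 10 t)$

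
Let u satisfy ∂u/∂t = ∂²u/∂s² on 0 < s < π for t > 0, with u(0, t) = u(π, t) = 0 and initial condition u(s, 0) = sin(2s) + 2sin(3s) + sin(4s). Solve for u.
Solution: Using separation of variables u = X(s)T(t):
Eigenfunctions: sin(ns), n = 1, 2, 3, ...
General solution: u(s, t) = Σ c_n sin(ns) exp(-n² t)
Matching u(s,0) = sin(2s) + 2sin(3s) + sin(4s) term by term: c_2=1, c_3=2, c_4=1.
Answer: u(s, t) = exp(-4t)sin(2s) + 2exp(-9t)sin(3s) + exp(-16t)sin(4s)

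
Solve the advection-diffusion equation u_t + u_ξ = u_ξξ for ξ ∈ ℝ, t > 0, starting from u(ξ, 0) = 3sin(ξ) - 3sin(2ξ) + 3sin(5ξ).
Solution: Moving frame: η = ξ - t, σ = t, u = w(η,σ), so u_t = w_σ - w_η and u_ξξ = w_ηη.
Hence u_t + u_ξ = w_σ and the PDE becomes the heat equation w_σ = w_ηη on η ∈ ℝ.
Initial data: w(η,0) = u(η,0) = 3sin(η) - 3sin(2η) + 3sin(5η). Each mode sin(nη) decays as exp(-n²σ) on ℝ, so w(η,σ) = Σ c_n exp(-n²σ) sin(nη) with c_1=3, c_2=-3, c_5=3: w(η,σ) = 3exp(-σ)sin(η) - 3exp(-4σ)sin(2η) + 3exp(-25σ)sin(5η).
Substituting back: u(ξ,t) = w(ξ - t, t).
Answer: u(ξ, t) = -3exp(-t)sin(t - ξ) + 3exp(-4t)sin(2t - 2ξ) - 3exp(-25t)sin(5t - 5ξ)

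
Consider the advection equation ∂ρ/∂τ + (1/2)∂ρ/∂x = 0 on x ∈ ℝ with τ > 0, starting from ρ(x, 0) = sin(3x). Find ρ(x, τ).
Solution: By method of characteristics (waves move right with speed 1/2):
Along characteristics x - (1/2)τ = const, ρ is constant, so ρ(x,τ) = f(x - (1/2)τ) with f = ρ(·, 0).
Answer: ρ(x, τ) = sin(3x - 3τ/2)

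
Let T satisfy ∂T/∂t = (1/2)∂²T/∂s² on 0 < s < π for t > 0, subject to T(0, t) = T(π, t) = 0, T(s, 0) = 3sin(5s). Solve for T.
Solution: Separating variables: T = Σ c_n exp(-n²t/2) sin(ns). From T(s,0) = 3sin(5s): c_5=3.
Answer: T(s, t) = 3exp(-25t/2)sin(5s)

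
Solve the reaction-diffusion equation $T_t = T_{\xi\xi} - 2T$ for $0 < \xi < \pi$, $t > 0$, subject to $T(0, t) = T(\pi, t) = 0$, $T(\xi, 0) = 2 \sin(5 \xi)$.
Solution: Substitute $T = e^{-2t}u$.
Then $T_t = e^{-2t}(u_t - 2u)$, $T_{\xi\xi} = e^{-2t}u_{\xi\xi}$; substituting and dividing by $e^{-2t}$, the lower-order terms cancel: $u_t = u_{\xi\xi}$ (standard heat equation).
Data for $u$: $u(\xi,0) = T(\xi,0) = 2 \sin(5 \xi)$. The boundary conditions carry over: $u(0,t) = u(\pi,t) = 0$.
Separating variables: $u = \sum c_n e^{-n^2t} \sin(n\xi)$. From $u(\xi,0) = 2 \sin(5 \xi)$: $c_5=2$.
So $u(\xi,t) = 2 e^{-25 t} \sin(5 \xi)$, and $T(\xi,t) = e^{-2t}u(\xi,t)$.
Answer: $T(\xi, t) = 2 e^{-27 t} \sin(5 \xi)$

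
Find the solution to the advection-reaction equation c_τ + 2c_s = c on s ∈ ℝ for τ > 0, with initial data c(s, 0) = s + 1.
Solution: Substitute c = exp(τ)u, i.e. u = exp(-τ)c.
By the product rule, c_τ = exp(τ)(u_τ + u), c_s = exp(τ)u_s.
Substituting into the PDE and dividing by exp(τ): u_τ + u + 2u_s = u.
The lower-order terms cancel, leaving the standard advection equation u_τ + 2u_s = 0.
Initial data for u: u(s,0) = c(s,0) = s + 1.
Solve for u:
  By method of characteristics (waves move right with speed 2):
  Along characteristics s - 2τ = const, u is constant, so u(s,τ) = f(s - 2τ) with f = u(·, 0).
Hence u(s,τ) = s - 2τ + 1.
Transform back: c(s,τ) = exp(τ)u(s,τ).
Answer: c(s, τ) = sexp(τ) - 2τexp(τ) + exp(τ)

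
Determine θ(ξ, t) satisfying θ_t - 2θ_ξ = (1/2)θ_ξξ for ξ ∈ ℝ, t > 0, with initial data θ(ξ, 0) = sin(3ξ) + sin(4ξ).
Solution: Moving frame: η = ξ + 2t, σ = t, θ = u(η,σ), so θ_t = u_σ + 2u_η and θ_ξξ = u_ηη.
Hence θ_t - 2θ_ξ = u_σ and the PDE becomes the heat equation u_σ = (1/2)u_ηη on η ∈ ℝ.
Initial data: u(η,0) = θ(η,0) = sin(3η) + sin(4η). Each mode sin(nη) decays as exp(-n²σ/2) on ℝ, so u(η,σ) = Σ c_n exp(-n²σ/2) sin(nη) with c_3=1, c_4=1: u(η,σ) = exp(-8σ)sin(4η) + exp(-9σ/2)sin(3η).
Substituting back: θ(ξ,t) = u(ξ + 2t, t).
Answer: θ(ξ, t) = exp(-8t)sin(8t + 4ξ) + exp(-9t/2)sin(6t + 3ξ)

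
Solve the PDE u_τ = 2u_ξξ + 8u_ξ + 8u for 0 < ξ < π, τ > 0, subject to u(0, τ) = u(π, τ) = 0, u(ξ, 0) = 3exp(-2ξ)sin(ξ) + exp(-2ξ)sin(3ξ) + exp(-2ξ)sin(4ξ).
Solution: Substitute u = exp(-2ξ)w.
Then u_ξ = exp(-2ξ)(w_ξ - 2w), u_ξξ = exp(-2ξ)(w_ξξ - 4w_ξ + 4w), u_τ = exp(-2ξ)w_τ; substituting and dividing by exp(-2ξ), the lower-order terms cancel: w_τ = 2w_ξξ (standard heat equation).
Data for w: w(ξ,0) = exp(2ξ)u(ξ,0) = 3sin(ξ) + sin(3ξ) + sin(4ξ). The boundary conditions carry over: w(0,τ) = w(π,τ) = 0.
Separating variables: w = Σ c_n exp(-2n²τ) sin(nξ). From w(ξ,0) = 3sin(ξ) + sin(3ξ) + sin(4ξ): c_1=3, c_3=1, c_4=1.
So w(ξ,τ) = 3exp(-2τ)sin(ξ) + exp(-18τ)sin(3ξ) + exp(-32τ)sin(4ξ), and u(ξ,τ) = exp(-2ξ)w(ξ,τ).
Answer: u(ξ, τ) = 3exp(-2ξ)exp(-2τ)sin(ξ) + exp(-2ξ)exp(-18τ)sin(3ξ) + exp(-2ξ)exp(-32τ)sin(4ξ)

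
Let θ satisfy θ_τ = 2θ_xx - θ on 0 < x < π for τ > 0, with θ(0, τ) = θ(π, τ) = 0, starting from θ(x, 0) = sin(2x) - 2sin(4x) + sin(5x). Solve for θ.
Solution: Substitute θ = exp(-τ)u, i.e. u = exp(τ)θ.
By the product rule, θ_τ = exp(-τ)(u_τ - u), θ_xx = exp(-τ)u_xx.
Substituting into the PDE and dividing by exp(-τ): u_τ - u = 2u_xx - u.
The lower-order terms cancel, leaving the standard heat equation u_τ = 2u_xx.
Initial data for u: u(x,0) = θ(x,0) = sin(2x) - 2sin(4x) + sin(5x). The boundary conditions carry over: u(0,τ) = u(π,τ) = 0.
Solve for u:
  Using separation of variables u = X(x)G(τ):
  Eigenfunctions: sin(nx), n = 1, 2, 3, ...
  General solution: u(x, τ) = Σ c_n sin(nx) exp(-2n² τ)
  Matching u(x,0) = sin(2x) - 2sin(4x) + sin(5x) term by term: c_2=1, c_4=-2, c_5=1.
Hence u(x,τ) = exp(-8τ)sin(2x) - 2exp(-32τ)sin(4x) + exp(-50τ)sin(5x).
Transform back: θ(x,τ) = exp(-τ)u(x,τ).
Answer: θ(x, τ) = exp(-9τ)sin(2x) - 2exp(-33τ)sin(4x) + exp(-51τ)sin(5x)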